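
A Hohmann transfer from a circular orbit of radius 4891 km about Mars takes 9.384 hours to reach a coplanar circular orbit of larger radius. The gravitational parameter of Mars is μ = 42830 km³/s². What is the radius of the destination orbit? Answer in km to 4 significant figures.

r₂ = 29200 km

Transfer time t = 9.384 hours = 33782.4 s, and t = π√(a_t³/μ).
So a_t = (μ t²/π²)^(1/3) = (42830 × (33782.4)² / π²)^(1/3) = 17046 km.
Since a_t = (r₁ + r₂)/2, r₂ = 2a_t − r₁ = 2×17046 − 4891 = 29201 km.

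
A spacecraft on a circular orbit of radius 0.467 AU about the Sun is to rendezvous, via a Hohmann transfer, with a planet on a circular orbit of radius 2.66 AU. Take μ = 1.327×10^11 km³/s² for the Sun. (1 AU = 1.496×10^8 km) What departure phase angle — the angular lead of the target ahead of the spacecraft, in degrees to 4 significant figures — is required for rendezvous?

φ = 98.89°

In km: r₁ = 0.467 × 1.496×10^8 = 6.98632×10^7 km; r₂ = 2.66 × 1.496×10^8 = 3.97936×10^8 km.
Transfer-ellipse semi-major axis a_t = (r₁ + r₂)/2 = (6.98632×10^7 + 3.97936×10^8)/2 = 2.338996×10^8 km.
Transfer time t = π√(a_t³/μ) = 3.085×10^7 s.
The target's mean motion on its circular orbit is ω₂ = √(μ/r₂³) = 4.589×10^-8 rad/s.
Angle swept by the target during transfer: ω₂·t = 1.4157 rad = 81.11°.
Arrival is 180° from departure on the ellipse, so φ = 180° − 81.11° = 98.89°.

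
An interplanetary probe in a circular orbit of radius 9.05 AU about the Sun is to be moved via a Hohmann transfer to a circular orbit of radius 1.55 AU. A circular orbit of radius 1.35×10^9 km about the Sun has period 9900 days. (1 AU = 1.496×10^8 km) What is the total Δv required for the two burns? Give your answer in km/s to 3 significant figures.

From Kepler's third law T² = 4π²r³/μ at r = 1.35×10^9 km, T = 9900 days = 9900 × 86400 s = 8.5536×10^8 s: μ = 4π²r³/T² = 1.32759×10^11 km³/s².
In km: r₁ = 9.05 × 1.496×10^8 = 1.35388×10^9 km; r₂ = 1.55 × 1.496×10^8 = 2.3188×10^8 km.
Semi-major axis of the transfer orbit: a_t = (1.35388×10^9 + 2.3188×10^8)/2 = 7.9288×10^8 km.
At r₁ the circular-orbit speed is v₁ = √(μ/r₁) = 9.902 km/s.
Transfer-orbit speed at r₁ (vis-viva equation): v_a = √[μ(2/r₁ − 1/a_t)] = 5.355 km/s.
First burn Δv₁ = |v_a − v₁| = 4.547 km/s.
Circular speed at r₂: v₂ = √(μ/r₂) = 23.928 km/s.
Transfer-orbit speed at r₂: v_p = √[μ(2/r₂ − 1/a_t)] = 31.267 km/s.
Second burn Δv₂ = |v₂ − v_p| = 7.339 km/s.
Total Δv = Δv₁ + Δv₂ = 11.89 km/s.

Δv = 11.9 km/s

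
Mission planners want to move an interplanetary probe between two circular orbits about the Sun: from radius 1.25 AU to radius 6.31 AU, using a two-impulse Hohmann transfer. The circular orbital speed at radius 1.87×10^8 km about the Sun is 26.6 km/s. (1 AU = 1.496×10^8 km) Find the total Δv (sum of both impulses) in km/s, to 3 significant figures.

From the circular-orbit relation v² = μ/r at r = 1.87×10^8 km: μ = v²r = (26.6)² × 1.87×10^8 = 1.32314×10^11 km³/s².
In km: r₁ = 1.25 × 1.496×10^8 = 1.870×10^8 km; r₂ = 6.31 × 1.496×10^8 = 9.43976×10^8 km.
The Hohmann ellipse has a_t = (r₁ + r₂)/2 = 5.65488×10^8 km.
Circular speed at r₁: v₁ = √(μ/r₁) = √(1.32314×10^11/1.870×10^8) = 26.600 km/s.
Transfer-orbit speed at r₁ (vis-viva equation): v_p = √[μ(2/r₁ − 1/a_t)] = 34.368 km/s.
First burn Δv₁ = |v_p − v₁| = 7.768 km/s.
At r₂, v₂ = √(μ/r₂) = 11.839 km/s.
Transfer-orbit speed at r₂: v_a = √[μ(2/r₂ − 1/a_t)] = 6.8082 km/s.
Second burn Δv₂ = |v₂ − v_a| = 5.031 km/s.
Total Δv = Δv₁ + Δv₂ = 12.80 km/s.

Δv = 12.8 km/s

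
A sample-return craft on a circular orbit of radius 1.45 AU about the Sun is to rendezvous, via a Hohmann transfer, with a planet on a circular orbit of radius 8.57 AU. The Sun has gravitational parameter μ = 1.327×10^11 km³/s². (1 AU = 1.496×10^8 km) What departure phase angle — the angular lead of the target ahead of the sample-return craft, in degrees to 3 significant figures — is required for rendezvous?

In km: r₁ = 1.45 × 1.496×10^8 = 2.1692×10^8 km; r₂ = 8.57 × 1.496×10^8 = 1.282072×10^9 km.
The Hohmann ellipse has a_t = (r₁ + r₂)/2 = 7.49496×10^8 km.
Transfer time t = π√(a_t³/μ) = 1.76957×10^8 s.
Target angular speed ω₂ = √(μ/r₂³) = 7.93536×10^-9 rad/s.
Angle swept by the target during transfer: ω₂·t = 1.40422 rad = 80.46°.
The sample-return craft traverses 180° on the transfer ellipse, so the target must lead by 180° − 80.46° = 99.5°.

φ = 99.5°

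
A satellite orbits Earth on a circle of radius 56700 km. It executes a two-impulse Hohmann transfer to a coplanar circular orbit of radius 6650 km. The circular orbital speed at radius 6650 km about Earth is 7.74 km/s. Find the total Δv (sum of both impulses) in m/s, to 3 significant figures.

Δv = 4050 m/s

From the circular-orbit relation v² = μ/r at r = 6650 km: μ = v²r = (7.74)² × 6650 = 3.98386×10^5 km³/s².
The Hohmann ellipse has a_t = (r₁ + r₂)/2 = 31675 km.
At r₁ the circular-orbit speed is v₁ = √(μ/r₁) = 2.651 km/s.
Transfer-orbit speed at r₁ (v² = μ(2/r − 1/a)): v_a = √[μ(2/r₁ − 1/a_t)] = 1.215 km/s.
First burn Δv₁ = |v_a − v₁| = 1.436 km/s.
Circular speed at r₂: v₂ = √(μ/r₂) = 7.7400 km/s.
Transfer-orbit speed at r₂: v_p = √[μ(2/r₂ − 1/a_t)] = 10.356 km/s.
Second burn Δv₂ = |v₂ − v_p| = 2.616 km/s.
Δv = Δv₁ + Δv₂ = 1.436 + 2.616 = 4.052 km/s.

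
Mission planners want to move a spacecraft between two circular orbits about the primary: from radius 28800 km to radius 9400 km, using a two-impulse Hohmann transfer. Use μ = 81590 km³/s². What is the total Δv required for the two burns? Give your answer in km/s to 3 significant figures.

Δv = 1.17 km/s

Semi-major axis of the transfer orbit: a_t = (28800 + 9400)/2 = 19100 km.
At r₁ the circular-orbit speed is v₁ = √(μ/r₁) = 1.68315 km/s.
On the transfer ellipse at r₁, vis-viva equation gives v_a = √[μ(2/r₁ − 1/a_t)] = 1.18078 km/s.
First burn Δv₁ = |v_a − v₁| = 0.5024 km/s.
At r₂, v₂ = √(μ/r₂) = 2.9461 km/s.
Transfer-orbit speed at r₂: v_p = √[μ(2/r₂ − 1/a_t)] = 3.6177 km/s.
Second burn Δv₂ = |v₂ − v_p| = 0.6716 km/s.
Total Δv = Δv₁ + Δv₂ = 1.174 km/s.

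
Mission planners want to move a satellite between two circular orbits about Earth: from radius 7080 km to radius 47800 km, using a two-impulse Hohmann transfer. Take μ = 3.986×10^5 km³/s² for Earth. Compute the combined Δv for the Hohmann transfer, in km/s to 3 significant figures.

Transfer-ellipse semi-major axis a_t = (r₁ + r₂)/2 = (7080 + 47800)/2 = 27440 km.
Circular speed at r₁: v₁ = √(μ/r₁) = √(3.986×10^5/7080) = 7.503 km/s.
On the transfer ellipse at r₁, vis-viva equation gives v_p = √[μ(2/r₁ − 1/a_t)] = 9.903 km/s.
First burn Δv₁ = |v_p − v₁| = 2.400 km/s.
At r₂, v₂ = √(μ/r₂) = 2.888 km/s.
Transfer-orbit speed at r₂: v_a = √[μ(2/r₂ − 1/a_t)] = 1.467 km/s.
Second burn Δv₂ = |v₂ − v_a| = 1.421 km/s.
Δv = Δv₁ + Δv₂ = 2.400 + 1.421 = 3.821 km/s.

Δv = 3.82 km/s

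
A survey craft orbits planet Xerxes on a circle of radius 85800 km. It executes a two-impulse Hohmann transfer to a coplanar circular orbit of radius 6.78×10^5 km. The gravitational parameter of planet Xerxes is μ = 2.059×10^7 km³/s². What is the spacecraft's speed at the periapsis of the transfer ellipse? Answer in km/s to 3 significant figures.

The Hohmann ellipse has a_t = (r₁ + r₂)/2 = 3.819×10^5 km.
At periapsis, r = 85800 km.
From the vis-viva equation, v = √[μ(2/r − 1/a_t)] = 20.64 km/s.

v = 20.6 km/s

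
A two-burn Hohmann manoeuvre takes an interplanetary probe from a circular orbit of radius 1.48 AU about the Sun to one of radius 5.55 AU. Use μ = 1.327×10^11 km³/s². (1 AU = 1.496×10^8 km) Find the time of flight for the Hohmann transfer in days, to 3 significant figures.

In km: r₁ = 1.48 × 1.496×10^8 = 2.21408×10^8 km; r₂ = 5.55 × 1.496×10^8 = 8.3028×10^8 km.
The Hohmann ellipse has a_t = (r₁ + r₂)/2 = 5.25844×10^8 km.
Half the transfer-orbit period gives t = π√(a_t³/μ) = 1.040×10^8 s.
Converting: 1.040×10^8 s ÷ 86400 s/day = 1200 days.

t = 1200 days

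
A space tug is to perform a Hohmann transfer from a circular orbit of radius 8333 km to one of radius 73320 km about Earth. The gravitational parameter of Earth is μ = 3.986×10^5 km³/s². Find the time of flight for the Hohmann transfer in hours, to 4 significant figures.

t = 11.40 hours

Transfer-ellipse semi-major axis a_t = (r₁ + r₂)/2 = (8333 + 73320)/2 = 40826.5 km.
Transfer time t = π√(a_t³/μ) = π√((40826.5)³ / 3.986×10^5) = 41050 s.
Converting: 41050 s ÷ 3600 s/hour = 11.40 hours.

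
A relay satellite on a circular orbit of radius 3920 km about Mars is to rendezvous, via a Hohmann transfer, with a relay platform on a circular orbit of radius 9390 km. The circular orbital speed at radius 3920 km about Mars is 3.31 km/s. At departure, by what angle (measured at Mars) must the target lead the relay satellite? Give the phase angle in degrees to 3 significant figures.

φ = 72.6°

From the circular-orbit relation v² = μ/r at r = 3920 km: μ = v²r = (3.31)² × 3920 = 42947.9 km³/s².
Transfer-ellipse semi-major axis a_t = (r₁ + r₂)/2 = (3920 + 9390)/2 = 6655 km.
Transfer time t = π√(a_t³/μ) = 8230.0 s.
Target angular speed ω₂ = √(μ/r₂³) = 2.2776×10^-4 rad/s.
Angle swept by the target during transfer: ω₂·t = 1.874 rad = 107.4°.
Arrival is 180° from departure on the ellipse, so φ = 180° − 107.4° = 72.6°.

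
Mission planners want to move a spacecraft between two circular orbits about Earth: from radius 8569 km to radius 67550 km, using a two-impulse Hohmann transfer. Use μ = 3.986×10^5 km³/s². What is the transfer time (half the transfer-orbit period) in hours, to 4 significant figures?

Transfer-ellipse semi-major axis a_t = (r₁ + r₂)/2 = (8569 + 67550)/2 = 38059.5 km.
Transfer time t = π√(a_t³/μ) = π√((38059.5)³ / 3.986×10^5) = 36950 s.
Converting: 36950 s ÷ 3600 s/hour = 10.26 hours.

t = 10.26 hours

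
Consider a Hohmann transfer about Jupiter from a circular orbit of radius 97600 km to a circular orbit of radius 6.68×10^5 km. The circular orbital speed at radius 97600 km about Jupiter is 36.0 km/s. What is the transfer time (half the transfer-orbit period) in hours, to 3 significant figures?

t = 18.4 hours

From the circular-orbit relation v² = μ/r at r = 97600 km: μ = v²r = (36.0)² × 97600 = 1.26490×10^8 km³/s².
Transfer-ellipse semi-major axis a_t = (r₁ + r₂)/2 = (97600 + 6.680×10^5)/2 = 3.828×10^5 km.
By Kepler's third law the transfer-orbit period is T = 2π√(a_t³/μ), so t = T/2 = 66160 s.
Converting: 66160 s ÷ 3600 s/hour = 18.4 hours.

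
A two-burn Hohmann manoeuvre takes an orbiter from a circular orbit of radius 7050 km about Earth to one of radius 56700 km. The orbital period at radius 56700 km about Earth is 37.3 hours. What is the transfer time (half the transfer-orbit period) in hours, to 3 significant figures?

From Kepler's third law T² = 4π²r³/μ at r = 56700 km, T = 37.3 hours = 37.3 × 3600 s = 1.3428×10^5 s: μ = 4π²r³/T² = 3.99104×10^5 km³/s².
Transfer-ellipse semi-major axis a_t = (r₁ + r₂)/2 = (7050 + 56700)/2 = 31875 km.
By Kepler's third law the transfer-orbit period is T = 2π√(a_t³/μ), so t = T/2 = 28300 s.
Converting: 28300 s ÷ 3600 s/hour = 7.86 hours.

t = 7.86 hours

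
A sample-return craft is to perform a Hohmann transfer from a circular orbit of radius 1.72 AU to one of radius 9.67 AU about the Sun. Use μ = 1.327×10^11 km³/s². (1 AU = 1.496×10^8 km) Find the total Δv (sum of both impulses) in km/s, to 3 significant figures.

Δv = 11.2 km/s

In km: r₁ = 1.72 × 1.496×10^8 = 2.57312×10^8 km; r₂ = 9.67 × 1.496×10^8 = 1.446632×10^9 km.
Transfer-ellipse semi-major axis a_t = (r₁ + r₂)/2 = (2.57312×10^8 + 1.446632×10^9)/2 = 8.51972×10^8 km.
At r₁ the circular-orbit speed is v₁ = √(μ/r₁) = 22.7094 km/s.
Transfer-orbit speed at r₁ (v² = μ(2/r − 1/a)): v_p = √[μ(2/r₁ − 1/a_t)] = 29.5918 km/s.
First burn Δv₁ = |v_p − v₁| = 6.882 km/s.
At r₂, v₂ = √(μ/r₂) = 9.5776 km/s.
Transfer-orbit speed at r₂: v_a = √[μ(2/r₂ − 1/a_t)] = 5.2635 km/s.
Second burn Δv₂ = |v₂ − v_a| = 4.314 km/s.
Total Δv = Δv₁ + Δv₂ = 11.20 km/s.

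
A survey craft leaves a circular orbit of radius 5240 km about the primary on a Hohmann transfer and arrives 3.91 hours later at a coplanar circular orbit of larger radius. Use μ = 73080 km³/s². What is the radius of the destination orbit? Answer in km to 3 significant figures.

Transfer time t = 3.91 hours = 14076 s, and t = π√(a_t³/μ).
So a_t = (μ t²/π²)^(1/3) = (73080 × (14076)² / π²)^(1/3) = 11363 km.
Since a_t = (r₁ + r₂)/2, r₂ = 2a_t − r₁ = 2×11363 − 5240 = 17486 km.

r₂ = 17500 km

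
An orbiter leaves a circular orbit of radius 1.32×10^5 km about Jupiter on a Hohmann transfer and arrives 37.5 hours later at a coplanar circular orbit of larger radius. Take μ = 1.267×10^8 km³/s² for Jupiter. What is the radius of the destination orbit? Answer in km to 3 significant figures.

r₂ = 1.10×10^6 km

Transfer time t = 37.5 hours = 1.350×10^5 s, and t = π√(a_t³/μ).
So a_t = (μ t²/π²)^(1/3) = (1.267×10^8 × (1.350×10^5)² / π²)^(1/3) = 6.1619×10^5 km.
Since a_t = (r₁ + r₂)/2, r₂ = 2a_t − r₁ = 2×6.1619×10^5 − 1.320×10^5 = 1.10038×10^6 km.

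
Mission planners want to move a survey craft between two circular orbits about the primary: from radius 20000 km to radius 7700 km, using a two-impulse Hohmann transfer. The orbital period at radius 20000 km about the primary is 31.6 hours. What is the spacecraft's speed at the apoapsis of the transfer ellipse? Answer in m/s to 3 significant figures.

From Kepler's third law T² = 4π²r³/μ at r = 20000 km, T = 31.6 hours = 31.6 × 3600 s = 1.1376×10^5 s: μ = 4π²r³/T² = 24404.5 km³/s².
Semi-major axis of the transfer orbit: a_t = (20000 + 7700)/2 = 13850 km.
At apoapsis, r = 20000 km.
Vis-viva: v = √[μ(2/r − 1/a_t)] = √[24404.5 × (2/20000 − 1/13850)] = 0.8236 km/s.

v = 824 m/s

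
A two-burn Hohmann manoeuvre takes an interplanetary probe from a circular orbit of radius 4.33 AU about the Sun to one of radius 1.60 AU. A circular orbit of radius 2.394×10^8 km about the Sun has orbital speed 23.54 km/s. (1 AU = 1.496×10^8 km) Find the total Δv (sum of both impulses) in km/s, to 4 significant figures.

From the circular-orbit relation v² = μ/r at r = 2.394×10^8 km: μ = v²r = (23.54)² × 2.394×10^8 = 1.32659×10^11 km³/s².
In km: r₁ = 4.33 × 1.496×10^8 = 6.47768×10^8 km; r₂ = 1.60 × 1.496×10^8 = 2.3936×10^8 km.
Semi-major axis of the transfer orbit: a_t = (6.47768×10^8 + 2.3936×10^8)/2 = 4.43564×10^8 km.
Circular speed at r₁: v₁ = √(μ/r₁) = √(1.32659×10^11/6.47768×10^8) = 14.311 km/s.
Transfer-orbit speed at r₁ (v² = μ(2/r − 1/a)): v_a = √[μ(2/r₁ − 1/a_t)] = 10.513 km/s.
First burn Δv₁ = |v_a − v₁| = 3.798 km/s.
Circular speed at r₂: v₂ = √(μ/r₂) = 23.54197 km/s.
Transfer-orbit speed at r₂: v_p = √[μ(2/r₂ − 1/a_t)] = 28.44948 km/s.
Second burn Δv₂ = |v₂ − v_p| = 4.908 km/s.
Total Δv = Δv₁ + Δv₂ = 8.706 km/s.

Δv = 8.706 km/s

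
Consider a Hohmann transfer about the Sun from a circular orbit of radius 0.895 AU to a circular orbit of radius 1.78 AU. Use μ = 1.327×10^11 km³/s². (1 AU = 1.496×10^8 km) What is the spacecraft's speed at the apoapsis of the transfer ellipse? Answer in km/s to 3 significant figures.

v = 18.3 km/s

In km: r₁ = 0.895 × 1.496×10^8 = 1.33892×10^8 km; r₂ = 1.78 × 1.496×10^8 = 2.66288×10^8 km.
Transfer-ellipse semi-major axis a_t = (r₁ + r₂)/2 = (1.33892×10^8 + 2.66288×10^8)/2 = 2.0009×10^8 km.
At apoapsis, r = 2.66288×10^8 km.
From the vis-viva equation, v = √[μ(2/r − 1/a_t)] = 18.26 km/s.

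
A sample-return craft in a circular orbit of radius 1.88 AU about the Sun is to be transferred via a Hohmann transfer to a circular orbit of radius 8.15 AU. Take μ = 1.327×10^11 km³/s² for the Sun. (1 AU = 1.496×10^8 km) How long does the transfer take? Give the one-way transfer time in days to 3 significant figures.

In km: r₁ = 1.88 × 1.496×10^8 = 2.81248×10^8 km; r₂ = 8.15 × 1.496×10^8 = 1.21924×10^9 km.
Semi-major axis of the transfer orbit: a_t = (2.81248×10^8 + 1.21924×10^9)/2 = 7.50244×10^8 km.
Transfer time t = π√(a_t³/μ) = π√((7.50244×10^8)³ / 1.327×10^11) = 1.772×10^8 s.
Converting: 1.772×10^8 s ÷ 86400 s/day = 2050 days.

t = 2050 days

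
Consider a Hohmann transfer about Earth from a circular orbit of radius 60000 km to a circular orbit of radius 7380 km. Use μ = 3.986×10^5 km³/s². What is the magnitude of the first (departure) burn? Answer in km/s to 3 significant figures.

Δv₁ = 1.37 km/s

Transfer-ellipse semi-major axis a_t = (r₁ + r₂)/2 = (60000 + 7380)/2 = 33690 km.
Circular speed at r = 60000 km: v_c = √(μ/r) = 2.577 km/s.
Vis-viva on the transfer ellipse at r = 60000 km gives v_t = √[μ(2/r − 1/a_t)] = 1.206 km/s.
Δv₁ = |v_t − v_c| = |1.206 − 2.577| = 1.371 km/s.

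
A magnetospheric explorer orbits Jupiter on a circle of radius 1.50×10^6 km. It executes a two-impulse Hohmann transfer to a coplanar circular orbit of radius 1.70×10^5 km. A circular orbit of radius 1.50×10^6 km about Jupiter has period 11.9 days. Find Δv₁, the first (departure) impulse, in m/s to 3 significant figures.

From Kepler's third law T² = 4π²r³/μ at r = 1.50×10^6 km, T = 11.9 days = 11.9 × 86400 s = 1.02816×10^6 s: μ = 4π²r³/T² = 1.26041×10^8 km³/s².
Semi-major axis of the transfer orbit: a_t = (1.500×10^6 + 1.700×10^5)/2 = 8.350×10^5 km.
On the circular orbit at r = 1.500×10^6 km, v_c = √(μ/r) = 9.167 km/s.
Vis-viva on the transfer ellipse at r = 1.500×10^6 km gives v_t = √[μ(2/r − 1/a_t)] = 4.136 km/s.
Δv₁ = |v_t − v_c| = |4.136 − 9.167| = 5.031 km/s.

Δv₁ = 5030 m/s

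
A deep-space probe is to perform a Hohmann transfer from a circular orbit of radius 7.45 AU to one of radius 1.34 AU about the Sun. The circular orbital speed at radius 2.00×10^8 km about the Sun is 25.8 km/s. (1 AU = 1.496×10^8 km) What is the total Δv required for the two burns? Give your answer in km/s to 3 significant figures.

From the circular-orbit relation v² = μ/r at r = 2.00×10^8 km: μ = v²r = (25.8)² × 2.00×10^8 = 1.33128×10^11 km³/s².
In km: r₁ = 7.45 × 1.496×10^8 = 1.11452×10^9 km; r₂ = 1.34 × 1.496×10^8 = 2.00464×10^8 km.
Transfer-ellipse semi-major axis a_t = (r₁ + r₂)/2 = (1.11452×10^9 + 2.00464×10^8)/2 = 6.57492×10^8 km.
At r₁ the circular-orbit speed is v₁ = √(μ/r₁) = 10.929 km/s.
On the transfer ellipse at r₁, vis-viva gives v_a = √[μ(2/r₁ − 1/a_t)] = 6.0348 km/s.
First burn Δv₁ = |v_a − v₁| = 4.894 km/s.
At r₂, v₂ = √(μ/r₂) = 25.770 km/s.
Transfer-orbit speed at r₂: v_p = √[μ(2/r₂ − 1/a_t)] = 33.552 km/s.
Second burn Δv₂ = |v₂ − v_p| = 7.782 km/s.
Total Δv = Δv₁ + Δv₂ = 12.68 km/s.

Δv = 12.7 km/s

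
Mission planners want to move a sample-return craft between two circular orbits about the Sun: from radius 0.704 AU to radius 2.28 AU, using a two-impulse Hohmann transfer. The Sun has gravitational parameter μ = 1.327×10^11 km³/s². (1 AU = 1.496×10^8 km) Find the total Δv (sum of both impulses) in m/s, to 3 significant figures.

Δv = 14600 m/s

In km: r₁ = 0.704 × 1.496×10^8 = 1.053184×10^8 km; r₂ = 2.28 × 1.496×10^8 = 3.41088×10^8 km.
Semi-major axis of the transfer orbit: a_t = (1.053184×10^8 + 3.41088×10^8)/2 = 2.232032×10^8 km.
Circular speed at r₁: v₁ = √(μ/r₁) = √(1.327×10^11/1.053184×10^8) = 35.496 km/s.
On the transfer ellipse at r₁, v² = μ(2/r − 1/a) gives v_p = √[μ(2/r₁ − 1/a_t)] = 43.880 km/s.
First burn Δv₁ = |v_p − v₁| = 8.384 km/s.
At r₂, v₂ = √(μ/r₂) = 19.724 km/s.
Transfer-orbit speed at r₂: v_a = √[μ(2/r₂ − 1/a_t)] = 13.549 km/s.
Second burn Δv₂ = |v₂ − v_a| = 6.175 km/s.
Total Δv = Δv₁ + Δv₂ = 14.56 km/s.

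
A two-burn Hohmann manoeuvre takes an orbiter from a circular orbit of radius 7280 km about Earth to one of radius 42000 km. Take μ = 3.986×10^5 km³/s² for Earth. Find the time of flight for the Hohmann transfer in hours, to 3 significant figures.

Semi-major axis of the transfer orbit: a_t = (7280 + 42000)/2 = 24640 km.
By Kepler's third law the transfer-orbit period is T = 2π√(a_t³/μ), so t = T/2 = 19250 s.
Converting: 19250 s ÷ 3600 s/hour = 5.35 hours.

t = 5.35 hours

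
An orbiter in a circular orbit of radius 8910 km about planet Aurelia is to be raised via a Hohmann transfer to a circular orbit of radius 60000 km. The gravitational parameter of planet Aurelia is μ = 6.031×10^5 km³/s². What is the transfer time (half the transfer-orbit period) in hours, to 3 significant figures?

The Hohmann ellipse has a_t = (r₁ + r₂)/2 = 34455 km.
Transfer time t = π√(a_t³/μ) = π√((34455)³ / 6.031×10^5) = 25870 s.
Converting: 25870 s ÷ 3600 s/hour = 7.19 hours.

t = 7.19 hours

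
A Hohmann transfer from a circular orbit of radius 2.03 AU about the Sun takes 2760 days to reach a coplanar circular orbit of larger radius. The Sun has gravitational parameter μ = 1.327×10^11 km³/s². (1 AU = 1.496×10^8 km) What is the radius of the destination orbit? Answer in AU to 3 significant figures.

In km: r₁ = 2.03 × 1.496×10^8 = 3.03688×10^8 km.
Transfer time t = 2760 days = 2.38464×10^8 s, and t = π√(a_t³/μ).
So a_t = (μ t²/π²)^(1/3) = (1.327×10^11 × (2.38464×10^8)² / π²)^(1/3) = 9.1441×10^8 km.
Since a_t = (r₁ + r₂)/2, r₂ = 2a_t − r₁ = 2×9.1441×10^8 − 3.03688×10^8 = 1.525132×10^9 km.
In AU: r₂ = 1.525132×10^9 / 1.496×10^8 = 10.2 AU.

r₂ = 10.2 AU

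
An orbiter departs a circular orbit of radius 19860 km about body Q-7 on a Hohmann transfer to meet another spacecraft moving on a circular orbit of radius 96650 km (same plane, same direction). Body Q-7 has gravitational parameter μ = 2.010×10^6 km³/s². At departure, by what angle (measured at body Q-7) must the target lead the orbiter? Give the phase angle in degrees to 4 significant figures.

φ = 95.77°

Semi-major axis of the transfer orbit: a_t = (19860 + 96650)/2 = 58255 km.
The half-period of the transfer ellipse is t = π√(a_t³/μ) = 31160 s.
Target angular speed ω₂ = √(μ/r₂³) = 4.718×10^-5 rad/s.
Angle swept by the target during transfer: ω₂·t = 1.4701 rad = 84.23°.
The orbiter traverses 180° on the transfer ellipse, so the target must lead by 180° − 84.23° = 95.77°.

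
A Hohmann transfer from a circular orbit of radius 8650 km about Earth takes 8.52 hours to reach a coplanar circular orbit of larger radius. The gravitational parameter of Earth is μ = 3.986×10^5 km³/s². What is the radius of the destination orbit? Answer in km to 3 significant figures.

Transfer time t = 8.52 hours = 30672 s, and t = π√(a_t³/μ).
So a_t = (μ t²/π²)^(1/3) = (3.986×10^5 × (30672)² / π²)^(1/3) = 33618 km.
Since a_t = (r₁ + r₂)/2, r₂ = 2a_t − r₁ = 2×33618 − 8650 = 58586 km.

r₂ = 58600 km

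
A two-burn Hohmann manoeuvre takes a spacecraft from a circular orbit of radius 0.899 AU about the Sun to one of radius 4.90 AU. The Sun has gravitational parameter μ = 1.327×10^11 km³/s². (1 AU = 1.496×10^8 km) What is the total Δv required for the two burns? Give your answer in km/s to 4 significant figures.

In km: r₁ = 0.899 × 1.496×10^8 = 1.344904×10^8 km; r₂ = 4.90 × 1.496×10^8 = 7.3304×10^8 km.
Semi-major axis of the transfer orbit: a_t = (1.344904×10^8 + 7.3304×10^8)/2 = 4.337652×10^8 km.
At r₁ the circular-orbit speed is v₁ = √(μ/r₁) = 31.4116 km/s.
On the transfer ellipse at r₁, vis-viva gives v_p = √[μ(2/r₁ − 1/a_t)] = 40.8344 km/s.
First burn Δv₁ = |v_p − v₁| = 9.423 km/s.
Circular speed at r₂: v₂ = √(μ/r₂) = 13.455 km/s.
Transfer-orbit speed at r₂: v_a = √[μ(2/r₂ − 1/a_t)] = 7.4919 km/s.
Second burn Δv₂ = |v₂ − v_a| = 5.963 km/s.
Δv = Δv₁ + Δv₂ = 9.423 + 5.963 = 15.39 km/s.

Δv = 15.39 km/s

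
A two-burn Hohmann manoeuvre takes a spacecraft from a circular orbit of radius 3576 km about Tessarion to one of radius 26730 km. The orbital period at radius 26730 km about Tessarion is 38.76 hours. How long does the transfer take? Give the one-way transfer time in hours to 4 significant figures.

From Kepler's third law T² = 4π²r³/μ at r = 26730 km, T = 38.76 hours = 38.76 × 3600 s = 1.39536×10^5 s: μ = 4π²r³/T² = 38724.3 km³/s².
Semi-major axis of the transfer orbit: a_t = (3576 + 26730)/2 = 15153 km.
Half the transfer-orbit period gives t = π√(a_t³/μ) = 29780 s.
Converting: 29780 s ÷ 3600 s/hour = 8.272 hours.

t = 8.272 hours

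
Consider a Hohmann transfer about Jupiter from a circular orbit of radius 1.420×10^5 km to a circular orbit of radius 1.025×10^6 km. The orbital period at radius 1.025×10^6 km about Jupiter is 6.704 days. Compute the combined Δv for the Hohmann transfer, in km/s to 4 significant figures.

Δv = 15.35 km/s

From Kepler's third law T² = 4π²r³/μ at r = 1.025×10^6 km, T = 6.704 days = 6.704 × 86400 s = 5.792256×10^5 s: μ = 4π²r³/T² = 1.26717×10^8 km³/s².
The Hohmann ellipse has a_t = (r₁ + r₂)/2 = 5.835×10^5 km.
Circular speed at r₁: v₁ = √(μ/r₁) = √(1.26717×10^8/1.420×10^5) = 29.87 km/s.
On the transfer ellipse at r₁, v² = μ(2/r − 1/a) gives v_p = √[μ(2/r₁ − 1/a_t)] = 39.59 km/s.
First burn Δv₁ = |v_p − v₁| = 9.720 km/s.
At r₂, v₂ = √(μ/r₂) = 11.119 km/s.
Transfer-orbit speed at r₂: v_a = √[μ(2/r₂ − 1/a_t)] = 5.4850 km/s.
Second burn Δv₂ = |v₂ − v_a| = 5.634 km/s.
Δv = Δv₁ + Δv₂ = 9.720 + 5.634 = 15.35 km/s.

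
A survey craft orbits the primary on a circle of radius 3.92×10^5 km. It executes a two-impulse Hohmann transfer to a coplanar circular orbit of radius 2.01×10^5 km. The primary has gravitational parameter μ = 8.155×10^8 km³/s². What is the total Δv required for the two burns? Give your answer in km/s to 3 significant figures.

The Hohmann ellipse has a_t = (r₁ + r₂)/2 = 2.965×10^5 km.
At r₁ the circular-orbit speed is v₁ = √(μ/r₁) = 45.611 km/s.
Transfer-orbit speed at r₁ (vis-viva): v_a = √[μ(2/r₁ − 1/a_t)] = 37.554 km/s.
First burn Δv₁ = |v_a − v₁| = 8.057 km/s.
At r₂, v₂ = √(μ/r₂) = 63.696 km/s.
Transfer-orbit speed at r₂: v_p = √[μ(2/r₂ − 1/a_t)] = 73.239 km/s.
Second burn Δv₂ = |v₂ − v_p| = 9.543 km/s.
Δv = Δv₁ + Δv₂ = 8.057 + 9.543 = 17.60 km/s.

Δv = 17.6 km/s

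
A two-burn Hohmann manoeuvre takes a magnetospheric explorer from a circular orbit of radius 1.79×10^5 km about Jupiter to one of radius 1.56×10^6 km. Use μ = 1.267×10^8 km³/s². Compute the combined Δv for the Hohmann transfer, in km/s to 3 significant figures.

Δv = 14.0 km/s

Semi-major axis of the transfer orbit: a_t = (1.790×10^5 + 1.560×10^6)/2 = 8.695×10^5 km.
Circular speed at r₁: v₁ = √(μ/r₁) = √(1.267×10^8/1.790×10^5) = 26.605 km/s.
On the transfer ellipse at r₁, vis-viva equation gives v_p = √[μ(2/r₁ − 1/a_t)] = 35.636 km/s.
First burn Δv₁ = |v_p − v₁| = 9.031 km/s.
Circular speed at r₂: v₂ = √(μ/r₂) = 9.012 km/s.
Transfer-orbit speed at r₂: v_a = √[μ(2/r₂ − 1/a_t)] = 4.089 km/s.
Second burn Δv₂ = |v₂ − v_a| = 4.923 km/s.
Δv = Δv₁ + Δv₂ = 9.031 + 4.923 = 13.95 km/s.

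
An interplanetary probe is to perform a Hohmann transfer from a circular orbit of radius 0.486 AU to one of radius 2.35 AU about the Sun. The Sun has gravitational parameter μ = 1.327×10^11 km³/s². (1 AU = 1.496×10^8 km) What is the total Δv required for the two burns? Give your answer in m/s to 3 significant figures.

Δv = 20300 m/s

In km: r₁ = 0.486 × 1.496×10^8 = 7.27056×10^7 km; r₂ = 2.35 × 1.496×10^8 = 3.5156×10^8 km.
Transfer-ellipse semi-major axis a_t = (r₁ + r₂)/2 = (7.27056×10^7 + 3.5156×10^8)/2 = 2.121328×10^8 km.
At r₁ the circular-orbit speed is v₁ = √(μ/r₁) = 42.72 km/s.
On the transfer ellipse at r₁, vis-viva equation gives v_p = √[μ(2/r₁ − 1/a_t)] = 55.00 km/s.
First burn Δv₁ = |v_p − v₁| = 12.28 km/s.
At r₂, v₂ = √(μ/r₂) = 19.428 km/s.
Transfer-orbit speed at r₂: v_a = √[μ(2/r₂ − 1/a_t)] = 11.374 km/s.
Second burn Δv₂ = |v₂ − v_a| = 8.054 km/s.
Total Δv = Δv₁ + Δv₂ = 20.33 km/s.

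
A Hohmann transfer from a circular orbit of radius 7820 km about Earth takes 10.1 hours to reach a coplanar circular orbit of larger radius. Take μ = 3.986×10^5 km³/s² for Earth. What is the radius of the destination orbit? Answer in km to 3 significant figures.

r₂ = 67500 km

Transfer time t = 10.1 hours = 36360 s, and t = π√(a_t³/μ).
So a_t = (μ t²/π²)^(1/3) = (3.986×10^5 × (36360)² / π²)^(1/3) = 37656 km.
Since a_t = (r₁ + r₂)/2, r₂ = 2a_t − r₁ = 2×37656 − 7820 = 67492 km.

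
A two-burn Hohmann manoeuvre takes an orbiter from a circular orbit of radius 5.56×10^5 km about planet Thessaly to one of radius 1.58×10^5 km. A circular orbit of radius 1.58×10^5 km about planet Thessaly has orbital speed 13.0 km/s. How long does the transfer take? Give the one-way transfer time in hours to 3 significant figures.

t = 36.0 hours

From the circular-orbit relation v² = μ/r at r = 1.58×10^5 km: μ = v²r = (13.0)² × 1.58×10^5 = 2.67020×10^7 km³/s².
Semi-major axis of the transfer orbit: a_t = (5.560×10^5 + 1.580×10^5)/2 = 3.570×10^5 km.
By Kepler's third law the transfer-orbit period is T = 2π√(a_t³/μ), so t = T/2 = 1.297×10^5 s.
Converting: 1.297×10^5 s ÷ 3600 s/hour = 36.0 hours.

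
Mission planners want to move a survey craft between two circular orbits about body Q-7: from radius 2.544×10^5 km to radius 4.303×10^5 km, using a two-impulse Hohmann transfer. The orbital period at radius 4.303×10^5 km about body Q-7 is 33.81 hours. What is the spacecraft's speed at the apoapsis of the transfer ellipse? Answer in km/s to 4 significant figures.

v = 19.15 km/s

From Kepler's third law T² = 4π²r³/μ at r = 4.303×10^5 km, T = 33.81 hours = 33.81 × 3600 s = 1.21716×10^5 s: μ = 4π²r³/T² = 2.12314×10^8 km³/s².
Transfer-ellipse semi-major axis a_t = (r₁ + r₂)/2 = (2.544×10^5 + 4.303×10^5)/2 = 3.4235×10^5 km.
At apoapsis, r = 4.303×10^5 km.
Applying v² = μ(2/r − 1/a_t): v = 19.15 km/s.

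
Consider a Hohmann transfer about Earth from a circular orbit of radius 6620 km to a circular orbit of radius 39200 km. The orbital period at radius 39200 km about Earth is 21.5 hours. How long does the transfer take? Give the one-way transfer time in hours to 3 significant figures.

t = 4.80 hours

From Kepler's third law T² = 4π²r³/μ at r = 39200 km, T = 21.5 hours = 21.5 × 3600 s = 77400 s: μ = 4π²r³/T² = 3.96950×10^5 km³/s².
The Hohmann ellipse has a_t = (r₁ + r₂)/2 = 22910 km.
Transfer time t = π√(a_t³/μ) = π√((22910)³ / 3.96950×10^5) = 17290 s.
Converting: 17290 s ÷ 3600 s/hour = 4.80 hours.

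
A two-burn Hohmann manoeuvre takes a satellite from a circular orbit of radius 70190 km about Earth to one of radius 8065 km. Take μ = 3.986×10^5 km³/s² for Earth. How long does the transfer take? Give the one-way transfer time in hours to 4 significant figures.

Transfer-ellipse semi-major axis a_t = (r₁ + r₂)/2 = (70190 + 8065)/2 = 39127.5 km.
Transfer time t = π√(a_t³/μ) = π√((39127.5)³ / 3.986×10^5) = 38510 s.
Converting: 38510 s ÷ 3600 s/hour = 10.70 hours.

t = 10.70 hours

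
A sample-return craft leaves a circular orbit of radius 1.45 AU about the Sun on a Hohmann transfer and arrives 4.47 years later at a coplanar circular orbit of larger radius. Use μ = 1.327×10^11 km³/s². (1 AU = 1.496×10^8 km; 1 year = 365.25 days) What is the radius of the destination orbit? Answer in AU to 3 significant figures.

r₂ = 7.16 AU

In km: r₁ = 1.45 × 1.496×10^8 = 2.1692×10^8 km.
Transfer time t = 4.47 years × 365.25 × 86400 s = 1.41062472×10^8 s, and t = π√(a_t³/μ).
So a_t = (μ t²/π²)^(1/3) = (1.327×10^11 × (1.41062472×10^8)² / π²)^(1/3) = 6.4436×10^8 km.
Since a_t = (r₁ + r₂)/2, r₂ = 2a_t − r₁ = 2×6.4436×10^8 − 2.1692×10^8 = 1.0718×10^9 km.
In AU: r₂ = 1.0718×10^9 / 1.496×10^8 = 7.16 AU.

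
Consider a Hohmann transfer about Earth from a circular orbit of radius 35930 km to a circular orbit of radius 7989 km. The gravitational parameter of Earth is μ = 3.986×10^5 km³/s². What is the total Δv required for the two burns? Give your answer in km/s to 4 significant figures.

Semi-major axis of the transfer orbit: a_t = (35930 + 7989)/2 = 21959.5 km.
Circular speed at r₁: v₁ = √(μ/r₁) = √(3.986×10^5/35930) = 3.330735 km/s.
On the transfer ellipse at r₁, v² = μ(2/r − 1/a) gives v_a = √[μ(2/r₁ − 1/a_t)] = 2.008977 km/s.
First burn Δv₁ = |v_a − v₁| = 1.32176 km/s.
Circular speed at r₂: v₂ = √(μ/r₂) = 7.0635 km/s.
Transfer-orbit speed at r₂: v_p = √[μ(2/r₂ − 1/a_t)] = 9.0352 km/s.
Second burn Δv₂ = |v₂ − v_p| = 1.97170 km/s.
Total Δv = Δv₁ + Δv₂ = 3.293 km/s.

Δv = 3.293 km/s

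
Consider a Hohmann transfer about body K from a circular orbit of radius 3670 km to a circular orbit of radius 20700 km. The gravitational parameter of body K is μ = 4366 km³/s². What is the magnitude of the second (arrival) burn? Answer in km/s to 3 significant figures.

Transfer-ellipse semi-major axis a_t = (r₁ + r₂)/2 = (3670 + 20700)/2 = 12185 km.
On the circular orbit at r = 20700 km, v_c = √(μ/r) = 0.45926 km/s.
Vis-viva on the transfer ellipse at r = 20700 km gives v_t = √[μ(2/r − 1/a_t)] = 0.25204 km/s.
Δv₂ = |v_t − v_c| = |0.25204 − 0.45926| = 0.2072 km/s.

Δv₂ = 0.207 km/s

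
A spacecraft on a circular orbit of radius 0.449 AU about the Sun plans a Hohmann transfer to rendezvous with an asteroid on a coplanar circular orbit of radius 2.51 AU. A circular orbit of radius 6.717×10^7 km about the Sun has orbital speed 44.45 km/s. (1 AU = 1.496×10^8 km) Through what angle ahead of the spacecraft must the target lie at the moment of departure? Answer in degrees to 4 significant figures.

φ = 98.54°

From the circular-orbit relation v² = μ/r at r = 6.717×10^7 km: μ = v²r = (44.45)² × 6.717×10^7 = 1.32715×10^11 km³/s².
In km: r₁ = 0.449 × 1.496×10^8 = 6.71704×10^7 km; r₂ = 2.51 × 1.496×10^8 = 3.75496×10^8 km.
Transfer-ellipse semi-major axis a_t = (r₁ + r₂)/2 = (6.71704×10^7 + 3.75496×10^8)/2 = 2.213332×10^8 km.
Transfer time t = π√(a_t³/μ) = 2.8396×10^7 s.
The target's mean motion on its circular orbit is ω₂ = √(μ/r₂³) = 5.0067×10^-8 rad/s.
Angle swept by the target during transfer: ω₂·t = 1.4217 rad = 81.46°.
Arrival is 180° from departure on the ellipse, so φ = 180° − 81.46° = 98.54°.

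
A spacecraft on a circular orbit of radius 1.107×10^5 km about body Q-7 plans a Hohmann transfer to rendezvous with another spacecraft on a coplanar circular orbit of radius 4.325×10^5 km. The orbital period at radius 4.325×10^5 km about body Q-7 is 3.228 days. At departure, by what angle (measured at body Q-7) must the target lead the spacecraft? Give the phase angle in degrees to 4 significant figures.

From Kepler's third law T² = 4π²r³/μ at r = 4.325×10^5 km, T = 3.228 days = 3.228 × 86400 s = 2.788992×10^5 s: μ = 4π²r³/T² = 4.10604×10^7 km³/s².
Semi-major axis of the transfer orbit: a_t = (1.107×10^5 + 4.325×10^5)/2 = 2.716×10^5 km.
The half-period of the transfer ellipse is t = π√(a_t³/μ) = 69396 s.
Target angular speed ω₂ = √(μ/r₂³) = 2.2529×10^-5 rad/s.
Angle swept by the target during transfer: ω₂·t = 1.5634 rad = 89.58°.
The spacecraft traverses 180° on the transfer ellipse, so the target must lead by 180° − 89.58° = 90.42°.

φ = 90.42°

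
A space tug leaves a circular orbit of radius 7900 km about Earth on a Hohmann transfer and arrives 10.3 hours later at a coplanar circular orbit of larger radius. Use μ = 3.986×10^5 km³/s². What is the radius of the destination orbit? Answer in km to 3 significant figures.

Transfer time t = 10.3 hours = 37080 s, and t = π√(a_t³/μ).
So a_t = (μ t²/π²)^(1/3) = (3.986×10^5 × (37080)² / π²)^(1/3) = 38151 km.
Since a_t = (r₁ + r₂)/2, r₂ = 2a_t − r₁ = 2×38151 − 7900 = 68402 km.

r₂ = 68400 km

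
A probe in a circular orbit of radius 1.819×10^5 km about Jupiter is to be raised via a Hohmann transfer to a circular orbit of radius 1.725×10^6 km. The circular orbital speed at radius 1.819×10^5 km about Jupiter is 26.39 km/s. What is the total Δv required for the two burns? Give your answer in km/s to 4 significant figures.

Δv = 13.93 km/s

From the circular-orbit relation v² = μ/r at r = 1.819×10^5 km: μ = v²r = (26.39)² × 1.819×10^5 = 1.26681×10^8 km³/s².
The Hohmann ellipse has a_t = (r₁ + r₂)/2 = 9.5345×10^5 km.
At r₁ the circular-orbit speed is v₁ = √(μ/r₁) = 26.390 km/s.
Transfer-orbit speed at r₁ (v² = μ(2/r − 1/a)): v_p = √[μ(2/r₁ − 1/a_t)] = 35.496 km/s.
First burn Δv₁ = |v_p − v₁| = 9.106 km/s.
At r₂, v₂ = √(μ/r₂) = 8.570 km/s.
Transfer-orbit speed at r₂: v_a = √[μ(2/r₂ − 1/a_t)] = 3.743 km/s.
Second burn Δv₂ = |v₂ − v_a| = 4.827 km/s.
Δv = Δv₁ + Δv₂ = 9.106 + 4.827 = 13.93 km/s.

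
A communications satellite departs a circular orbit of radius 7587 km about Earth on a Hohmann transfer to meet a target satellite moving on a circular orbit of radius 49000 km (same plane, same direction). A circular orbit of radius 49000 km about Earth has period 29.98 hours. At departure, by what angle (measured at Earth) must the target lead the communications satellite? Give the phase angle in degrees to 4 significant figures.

φ = 101.0°

From Kepler's third law T² = 4π²r³/μ at r = 49000 km, T = 29.98 hours = 29.98 × 3600 s = 1.07928×10^5 s: μ = 4π²r³/T² = 3.98731×10^5 km³/s².
The Hohmann ellipse has a_t = (r₁ + r₂)/2 = 28293.5 km.
Transfer time t = π√(a_t³/μ) = 23678 s.
The target's mean motion on its circular orbit is ω₂ = √(μ/r₂³) = 5.8216×10^-5 rad/s.
Angle swept by the target during transfer: ω₂·t = 1.3784 rad = 78.98°.
Arrival is 180° from departure on the ellipse, so φ = 180° − 78.98° = 101.0°.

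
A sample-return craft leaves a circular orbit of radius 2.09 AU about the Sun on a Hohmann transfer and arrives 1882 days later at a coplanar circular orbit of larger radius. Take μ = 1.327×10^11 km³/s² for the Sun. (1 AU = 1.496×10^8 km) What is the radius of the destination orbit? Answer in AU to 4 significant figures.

r₂ = 7.381 AU

In km: r₁ = 2.09 × 1.496×10^8 = 3.12664×10^8 km.
Transfer time t = 1882 days = 1.626048×10^8 s, and t = π√(a_t³/μ).
So a_t = (μ t²/π²)^(1/3) = (1.327×10^11 × (1.626048×10^8)² / π²)^(1/3) = 7.0840×10^8 km.
Since a_t = (r₁ + r₂)/2, r₂ = 2a_t − r₁ = 2×7.0840×10^8 − 3.12664×10^8 = 1.104136×10^9 km.
In AU: r₂ = 1.104136×10^9 / 1.496×10^8 = 7.381 AU.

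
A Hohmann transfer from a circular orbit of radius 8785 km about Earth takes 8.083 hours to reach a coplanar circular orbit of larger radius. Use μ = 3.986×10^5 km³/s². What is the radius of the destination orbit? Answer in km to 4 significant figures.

r₂ = 56130 km

Transfer time t = 8.083 hours = 29098.8 s, and t = π√(a_t³/μ).
So a_t = (μ t²/π²)^(1/3) = (3.986×10^5 × (29098.8)² / π²)^(1/3) = 32459 km.
Since a_t = (r₁ + r₂)/2, r₂ = 2a_t − r₁ = 2×32459 − 8785 = 56133 km.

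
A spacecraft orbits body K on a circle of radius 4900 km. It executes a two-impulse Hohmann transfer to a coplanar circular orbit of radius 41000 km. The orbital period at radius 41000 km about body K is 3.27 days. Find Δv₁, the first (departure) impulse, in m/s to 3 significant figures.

Δv₁ = 888 m/s

From Kepler's third law T² = 4π²r³/μ at r = 41000 km, T = 3.27 days = 3.27 × 86400 s = 2.82528×10^5 s: μ = 4π²r³/T² = 34087.0 km³/s².
The Hohmann ellipse has a_t = (r₁ + r₂)/2 = 22950 km.
Circular speed at r = 4900 km: v_c = √(μ/r) = 2.6375 km/s.
Transfer-orbit speed at the same r (vis-viva, a = a_t): v_t = √[μ(2/r − 1/a_t)] = 3.5253 km/s.
Δv₁ = |v_t − v_c| = |3.5253 − 2.6375| = 0.8878 km/s.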